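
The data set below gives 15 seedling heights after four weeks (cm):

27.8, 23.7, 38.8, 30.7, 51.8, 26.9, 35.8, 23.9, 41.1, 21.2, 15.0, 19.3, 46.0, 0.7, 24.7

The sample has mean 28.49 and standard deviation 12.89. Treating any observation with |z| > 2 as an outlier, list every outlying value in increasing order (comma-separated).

Cutoffs at x̄ ± 2s: 28.49 ± 2·12.89 = [2.71, 54.27].
0.7: z = -2.16, |z| > 2 → outlier.
Every other value lies within [2.71, 54.27].

0.7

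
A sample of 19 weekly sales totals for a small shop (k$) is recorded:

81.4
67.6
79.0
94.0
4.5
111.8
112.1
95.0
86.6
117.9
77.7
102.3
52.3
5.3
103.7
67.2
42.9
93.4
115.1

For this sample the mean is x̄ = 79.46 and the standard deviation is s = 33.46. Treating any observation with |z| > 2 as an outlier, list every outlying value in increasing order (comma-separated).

Cutoffs at x̄ ± 2s: 79.46 ± 2·33.46 = [12.54, 146.38].
4.5: z = -2.24, |z| > 2 → outlier.
5.3: z = -2.22, |z| > 2 → outlier.
Every other value lies within [12.54, 146.38].

4.5, 5.3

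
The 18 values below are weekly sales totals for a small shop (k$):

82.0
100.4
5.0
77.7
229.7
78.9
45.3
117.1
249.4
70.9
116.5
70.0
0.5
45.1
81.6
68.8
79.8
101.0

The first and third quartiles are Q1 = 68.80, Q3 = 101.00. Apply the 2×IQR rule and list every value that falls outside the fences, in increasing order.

0.5, 229.7, 249.4

IQR = Q3 − Q1 = 101.00 − 68.80 = 32.20.
Lower fence = Q1 − 2·IQR = 68.80 − 64.40 = 4.40.
Upper fence = Q3 + 2·IQR = 101.00 + 64.40 = 165.40.
0.5 < 4.40 → outlier.
229.7 > 165.40 → outlier.
249.4 > 165.40 → outlier.
All remaining values lie within [4.40, 165.40].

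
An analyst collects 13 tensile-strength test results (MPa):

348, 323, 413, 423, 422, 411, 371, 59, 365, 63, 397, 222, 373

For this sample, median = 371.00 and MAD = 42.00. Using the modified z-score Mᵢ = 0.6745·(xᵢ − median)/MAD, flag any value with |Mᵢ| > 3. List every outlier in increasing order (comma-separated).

59, 63

|Mᵢ| > 3 ⇔ |xᵢ − 371.00| > 3·42.00/0.6745 = 186.81.
So outliers lie outside [184.19, 557.81].
59: M = -5.01 → outlier.
63: M = -4.95 → outlier.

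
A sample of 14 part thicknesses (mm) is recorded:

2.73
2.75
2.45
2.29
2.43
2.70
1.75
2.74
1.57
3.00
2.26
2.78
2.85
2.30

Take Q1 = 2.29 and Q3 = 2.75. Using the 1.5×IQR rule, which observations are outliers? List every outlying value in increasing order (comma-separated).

1.57

IQR = Q3 − Q1 = 2.75 − 2.29 = 0.46.
Lower fence = Q1 − 1.5·IQR = 2.29 − 0.69 = 1.60.
Upper fence = Q3 + 1.5·IQR = 2.75 + 0.69 = 3.44.
1.57 < 1.60 → outlier.
All remaining values lie within [1.60, 3.44].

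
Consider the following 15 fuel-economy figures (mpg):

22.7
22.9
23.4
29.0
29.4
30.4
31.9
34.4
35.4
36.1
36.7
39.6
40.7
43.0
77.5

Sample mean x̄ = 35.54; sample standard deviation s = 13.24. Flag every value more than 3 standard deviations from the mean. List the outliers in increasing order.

Cutoffs at x̄ ± 3s: 35.54 ± 3·13.24 = [-4.18, 75.26].
77.5: z = 3.17, |z| > 3 → outlier.
Every other value lies within [-4.18, 75.26].

77.5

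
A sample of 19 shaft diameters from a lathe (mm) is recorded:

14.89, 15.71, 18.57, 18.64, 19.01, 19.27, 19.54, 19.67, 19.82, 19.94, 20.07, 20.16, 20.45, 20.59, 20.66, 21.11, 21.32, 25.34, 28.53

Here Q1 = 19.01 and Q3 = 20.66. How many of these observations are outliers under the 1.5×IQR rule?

4

IQR = 1.65; fences at 19.01 − 2.475 = 16.535 and 20.66 + 2.475 = 23.135.
Outside the cutoffs: 14.89, 15.71, 25.34, 28.53.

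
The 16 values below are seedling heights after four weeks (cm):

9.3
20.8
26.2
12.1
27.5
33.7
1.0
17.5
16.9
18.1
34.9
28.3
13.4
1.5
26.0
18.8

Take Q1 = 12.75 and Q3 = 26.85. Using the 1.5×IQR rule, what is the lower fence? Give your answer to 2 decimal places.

IQR = Q3 − Q1 = 26.85 − 12.75 = 14.10.
Lower fence = Q1 − 1.5·IQR = 12.75 − 21.15 = -8.40.
Upper fence = Q3 + 1.5·IQR = 26.85 + 21.15 = 48.00.

-8.40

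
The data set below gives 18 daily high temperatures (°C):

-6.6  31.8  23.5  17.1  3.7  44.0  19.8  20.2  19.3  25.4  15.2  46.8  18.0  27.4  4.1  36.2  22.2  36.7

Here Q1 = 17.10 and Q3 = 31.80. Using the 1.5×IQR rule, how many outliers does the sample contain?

IQR = 14.70; fences at 17.10 − 22.05 = -4.95 and 31.80 + 22.05 = 53.85.
Outside the cutoffs: -6.6.

1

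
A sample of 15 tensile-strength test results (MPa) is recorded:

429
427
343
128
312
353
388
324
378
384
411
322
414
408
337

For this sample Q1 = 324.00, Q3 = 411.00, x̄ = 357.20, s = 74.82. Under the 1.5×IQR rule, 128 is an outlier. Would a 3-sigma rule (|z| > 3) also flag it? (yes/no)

yes

z = (128 − 357.20) / 74.82 = -3.06.
|z| = 3.06 > 3.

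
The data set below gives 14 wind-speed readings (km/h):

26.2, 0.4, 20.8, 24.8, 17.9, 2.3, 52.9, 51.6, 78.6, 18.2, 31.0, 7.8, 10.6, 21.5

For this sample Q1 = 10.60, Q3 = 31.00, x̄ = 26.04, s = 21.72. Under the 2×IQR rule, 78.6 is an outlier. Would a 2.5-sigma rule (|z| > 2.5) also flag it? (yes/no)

z = (78.6 − 26.04) / 21.72 = 2.42.
|z| = 2.42 ≤ 2.5.

no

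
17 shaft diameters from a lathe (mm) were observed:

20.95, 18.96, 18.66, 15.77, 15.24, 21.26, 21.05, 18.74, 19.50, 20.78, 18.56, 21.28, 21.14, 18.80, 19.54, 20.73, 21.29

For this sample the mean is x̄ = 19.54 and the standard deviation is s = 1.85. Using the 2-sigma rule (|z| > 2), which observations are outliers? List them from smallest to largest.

15.24, 15.77

Cutoffs at x̄ ± 2s: 19.54 ± 2·1.85 = [15.84, 23.24].
15.24: z = -2.32, |z| > 2 → outlier.
15.77: z = -2.04, |z| > 2 → outlier.
Every other value lies within [15.84, 23.24].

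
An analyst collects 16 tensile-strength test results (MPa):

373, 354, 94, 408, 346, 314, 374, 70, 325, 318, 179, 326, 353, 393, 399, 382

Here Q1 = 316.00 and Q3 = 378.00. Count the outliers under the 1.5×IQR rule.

IQR = 62.00; fences at 316.00 − 93.00 = 223.00 and 378.00 + 93.00 = 471.00.
Outside the cutoffs: 70, 94, 179.

3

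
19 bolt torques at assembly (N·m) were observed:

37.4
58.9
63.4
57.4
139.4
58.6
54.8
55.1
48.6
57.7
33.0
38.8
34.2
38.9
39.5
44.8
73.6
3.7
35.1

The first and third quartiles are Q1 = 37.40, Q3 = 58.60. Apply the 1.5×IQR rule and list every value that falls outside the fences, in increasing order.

IQR = Q3 − Q1 = 58.60 − 37.40 = 21.20.
Lower fence = Q1 − 1.5·IQR = 37.40 − 31.80 = 5.60.
Upper fence = Q3 + 1.5·IQR = 58.60 + 31.80 = 90.40.
3.7 < 5.60 → outlier.
139.4 > 90.40 → outlier.
All remaining values lie within [5.60, 90.40].

3.7, 139.4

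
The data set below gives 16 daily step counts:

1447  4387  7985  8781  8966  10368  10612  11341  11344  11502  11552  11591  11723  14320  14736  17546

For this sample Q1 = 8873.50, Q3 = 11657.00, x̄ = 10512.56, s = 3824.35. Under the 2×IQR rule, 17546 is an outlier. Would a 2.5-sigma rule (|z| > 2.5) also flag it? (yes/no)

no

z = (17546 − 10512.56) / 3824.35 = 1.84.
|z| = 1.84 ≤ 2.5.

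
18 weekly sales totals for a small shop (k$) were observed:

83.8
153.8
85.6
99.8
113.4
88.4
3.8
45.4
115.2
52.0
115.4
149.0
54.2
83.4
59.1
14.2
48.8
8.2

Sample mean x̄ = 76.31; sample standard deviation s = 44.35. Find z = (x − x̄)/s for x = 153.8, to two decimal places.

1.75

z = (153.8 − 76.31) / 44.35 = 1.75.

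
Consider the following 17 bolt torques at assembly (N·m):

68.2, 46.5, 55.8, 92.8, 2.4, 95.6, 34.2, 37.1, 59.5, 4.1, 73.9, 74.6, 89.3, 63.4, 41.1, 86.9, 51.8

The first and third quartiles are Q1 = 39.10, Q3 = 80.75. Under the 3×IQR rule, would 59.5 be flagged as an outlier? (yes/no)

no

IQR = Q3 − Q1 = 80.75 − 39.10 = 41.65.
Lower fence = Q1 − 3·IQR = 39.10 − 124.95 = -85.85.
Upper fence = Q3 + 3·IQR = 80.75 + 124.95 = 205.70.
59.5 lies within [-85.85, 205.70].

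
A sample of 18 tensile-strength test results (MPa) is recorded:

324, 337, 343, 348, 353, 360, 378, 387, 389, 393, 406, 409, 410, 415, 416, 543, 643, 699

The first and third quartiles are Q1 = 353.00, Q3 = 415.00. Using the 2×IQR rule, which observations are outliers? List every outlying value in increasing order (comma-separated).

543, 643, 699

IQR = Q3 − Q1 = 415.00 − 353.00 = 62.00.
Lower fence = Q1 − 2·IQR = 353.00 − 124.00 = 229.00.
Upper fence = Q3 + 2·IQR = 415.00 + 124.00 = 539.00.
543 > 539.00 → outlier.
643 > 539.00 → outlier.
699 > 539.00 → outlier.
All remaining values lie within [229.00, 539.00].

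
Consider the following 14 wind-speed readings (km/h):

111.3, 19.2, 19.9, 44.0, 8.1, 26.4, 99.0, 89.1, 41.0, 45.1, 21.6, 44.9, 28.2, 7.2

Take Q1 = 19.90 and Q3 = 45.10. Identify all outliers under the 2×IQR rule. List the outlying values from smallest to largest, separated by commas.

99.0, 111.3

IQR = Q3 − Q1 = 45.10 − 19.90 = 25.20.
Lower fence = Q1 − 2·IQR = 19.90 − 50.40 = -30.50.
Upper fence = Q3 + 2·IQR = 45.10 + 50.40 = 95.50.
99.0 > 95.50 → outlier.
111.3 > 95.50 → outlier.
All remaining values lie within [-30.50, 95.50].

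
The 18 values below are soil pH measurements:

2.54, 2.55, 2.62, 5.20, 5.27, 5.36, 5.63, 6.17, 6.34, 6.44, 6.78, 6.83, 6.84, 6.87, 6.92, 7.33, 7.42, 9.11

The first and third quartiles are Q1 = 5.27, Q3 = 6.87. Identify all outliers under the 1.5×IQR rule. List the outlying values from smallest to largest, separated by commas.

2.54, 2.55, 2.62

IQR = Q3 − Q1 = 6.87 − 5.27 = 1.60.
Lower fence = Q1 − 1.5·IQR = 5.27 − 2.40 = 2.87.
Upper fence = Q3 + 1.5·IQR = 6.87 + 2.40 = 9.27.
2.54 < 2.87 → outlier.
2.55 < 2.87 → outlier.
2.62 < 2.87 → outlier.
All remaining values lie within [2.87, 9.27].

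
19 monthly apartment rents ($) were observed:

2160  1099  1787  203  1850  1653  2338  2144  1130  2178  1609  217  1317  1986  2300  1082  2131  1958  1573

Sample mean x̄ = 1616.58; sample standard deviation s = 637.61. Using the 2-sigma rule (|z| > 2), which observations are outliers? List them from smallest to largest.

Cutoffs at x̄ ± 2s: 1616.58 ± 2·637.61 = [341.36, 2891.80].
203: z = -2.22, |z| > 2 → outlier.
217: z = -2.20, |z| > 2 → outlier.
Every other value lies within [341.36, 2891.80].

203, 217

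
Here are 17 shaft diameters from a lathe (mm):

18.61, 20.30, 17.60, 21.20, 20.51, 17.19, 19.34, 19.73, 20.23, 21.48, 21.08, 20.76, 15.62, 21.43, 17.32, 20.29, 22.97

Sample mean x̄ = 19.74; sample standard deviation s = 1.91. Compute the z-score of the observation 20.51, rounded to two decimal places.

0.40

z = (20.51 − 19.74) / 1.91 = 0.40.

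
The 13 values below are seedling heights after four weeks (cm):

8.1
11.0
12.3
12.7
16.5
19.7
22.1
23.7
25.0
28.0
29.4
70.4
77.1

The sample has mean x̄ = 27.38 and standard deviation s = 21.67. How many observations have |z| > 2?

1

Cutoffs: x̄ ± 2s = [-15.96, 70.72].
Outside the cutoffs: 77.1.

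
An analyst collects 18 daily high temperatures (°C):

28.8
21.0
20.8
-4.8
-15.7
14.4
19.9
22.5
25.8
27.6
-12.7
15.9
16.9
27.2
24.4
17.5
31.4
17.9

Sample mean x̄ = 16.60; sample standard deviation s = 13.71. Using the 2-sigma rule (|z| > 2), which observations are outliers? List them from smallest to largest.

-15.7, -12.7

Cutoffs at x̄ ± 2s: 16.60 ± 2·13.71 = [-10.82, 44.02].
-15.7: z = -2.36, |z| > 2 → outlier.
-12.7: z = -2.14, |z| > 2 → outlier.
Every other value lies within [-10.82, 44.02].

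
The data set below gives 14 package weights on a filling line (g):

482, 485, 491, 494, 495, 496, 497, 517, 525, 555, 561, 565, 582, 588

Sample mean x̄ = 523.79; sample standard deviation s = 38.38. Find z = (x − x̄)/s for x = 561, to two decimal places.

z = (561 − 523.79) / 38.38 = 0.97.

0.97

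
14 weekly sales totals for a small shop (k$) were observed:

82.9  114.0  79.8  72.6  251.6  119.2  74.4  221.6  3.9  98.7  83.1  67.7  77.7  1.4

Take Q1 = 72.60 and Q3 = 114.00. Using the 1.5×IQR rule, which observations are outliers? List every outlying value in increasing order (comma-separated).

IQR = Q3 − Q1 = 114.00 − 72.60 = 41.40.
Lower fence = Q1 − 1.5·IQR = 72.60 − 62.10 = 10.50.
Upper fence = Q3 + 1.5·IQR = 114.00 + 62.10 = 176.10.
1.4 < 10.50 → outlier.
3.9 < 10.50 → outlier.
221.6 > 176.10 → outlier.
251.6 > 176.10 → outlier.
All remaining values lie within [10.50, 176.10].

1.4, 3.9, 221.6, 251.6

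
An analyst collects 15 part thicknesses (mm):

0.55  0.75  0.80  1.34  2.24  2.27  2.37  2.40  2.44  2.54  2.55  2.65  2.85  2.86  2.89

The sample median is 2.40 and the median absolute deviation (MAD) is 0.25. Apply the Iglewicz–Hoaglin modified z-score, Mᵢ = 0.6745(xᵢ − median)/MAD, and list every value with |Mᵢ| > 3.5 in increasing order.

0.55, 0.75, 0.80

|Mᵢ| > 3.5 ⇔ |xᵢ − 2.40| > 3.5·0.25/0.6745 = 1.30.
So outliers lie outside [1.10, 3.70].
0.55: M = -4.99 → outlier.
0.75: M = -4.45 → outlier.
0.80: M = -4.32 → outlier.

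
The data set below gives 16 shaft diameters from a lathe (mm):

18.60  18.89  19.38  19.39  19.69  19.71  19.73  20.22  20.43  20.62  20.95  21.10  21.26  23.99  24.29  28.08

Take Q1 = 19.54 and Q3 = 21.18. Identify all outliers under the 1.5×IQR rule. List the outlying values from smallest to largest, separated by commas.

23.99, 24.29, 28.08

IQR = Q3 − Q1 = 21.18 − 19.54 = 1.64.
Lower fence = Q1 − 1.5·IQR = 19.54 − 2.46 = 17.08.
Upper fence = Q3 + 1.5·IQR = 21.18 + 2.46 = 23.64.
23.99 > 23.64 → outlier.
24.29 > 23.64 → outlier.
28.08 > 23.64 → outlier.
All remaining values lie within [17.08, 23.64].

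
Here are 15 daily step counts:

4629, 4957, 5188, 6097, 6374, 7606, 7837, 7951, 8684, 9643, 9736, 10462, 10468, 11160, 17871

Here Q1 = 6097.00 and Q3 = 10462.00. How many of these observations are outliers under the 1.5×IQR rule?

1

IQR = 4365.00; fences at 6097.00 − 6547.50 = -450.50 and 10462.00 + 6547.50 = 17009.50.
Outside the cutoffs: 17871.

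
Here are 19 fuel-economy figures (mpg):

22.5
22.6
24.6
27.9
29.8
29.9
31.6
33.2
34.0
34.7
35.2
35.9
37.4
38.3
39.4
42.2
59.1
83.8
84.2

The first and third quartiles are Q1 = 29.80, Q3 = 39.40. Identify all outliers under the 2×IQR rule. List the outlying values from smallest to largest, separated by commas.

IQR = Q3 − Q1 = 39.40 − 29.80 = 9.60.
Lower fence = Q1 − 2·IQR = 29.80 − 19.20 = 10.60.
Upper fence = Q3 + 2·IQR = 39.40 + 19.20 = 58.60.
59.1 > 58.60 → outlier.
83.8 > 58.60 → outlier.
84.2 > 58.60 → outlier.
All remaining values lie within [10.60, 58.60].

59.1, 83.8, 84.2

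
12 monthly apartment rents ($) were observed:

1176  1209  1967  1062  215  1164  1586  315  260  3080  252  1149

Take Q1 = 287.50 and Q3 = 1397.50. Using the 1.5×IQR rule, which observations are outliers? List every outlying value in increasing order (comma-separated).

3080

IQR = Q3 − Q1 = 1397.50 − 287.50 = 1110.00.
Lower fence = Q1 − 1.5·IQR = 287.50 − 1665.00 = -1377.50.
Upper fence = Q3 + 1.5·IQR = 1397.50 + 1665.00 = 3062.50.
3080 > 3062.50 → outlier.
All remaining values lie within [-1377.50, 3062.50].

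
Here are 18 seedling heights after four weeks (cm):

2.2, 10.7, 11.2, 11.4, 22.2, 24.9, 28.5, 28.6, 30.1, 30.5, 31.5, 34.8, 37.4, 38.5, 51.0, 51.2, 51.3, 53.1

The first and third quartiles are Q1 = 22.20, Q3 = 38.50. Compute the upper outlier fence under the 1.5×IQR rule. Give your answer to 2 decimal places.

IQR = Q3 − Q1 = 38.50 − 22.20 = 16.30.
Lower fence = Q1 − 1.5·IQR = 22.20 − 24.45 = -2.25.
Upper fence = Q3 + 1.5·IQR = 38.50 + 24.45 = 62.95.

62.95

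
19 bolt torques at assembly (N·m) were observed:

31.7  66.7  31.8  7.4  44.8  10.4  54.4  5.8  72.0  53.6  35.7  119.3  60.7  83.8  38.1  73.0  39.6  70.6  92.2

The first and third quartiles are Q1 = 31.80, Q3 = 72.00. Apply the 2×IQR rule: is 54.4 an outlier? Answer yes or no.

no

IQR = Q3 − Q1 = 72.00 − 31.80 = 40.20.
Lower fence = Q1 − 2·IQR = 31.80 − 80.40 = -48.60.
Upper fence = Q3 + 2·IQR = 72.00 + 80.40 = 152.40.
54.4 lies within [-48.60, 152.40].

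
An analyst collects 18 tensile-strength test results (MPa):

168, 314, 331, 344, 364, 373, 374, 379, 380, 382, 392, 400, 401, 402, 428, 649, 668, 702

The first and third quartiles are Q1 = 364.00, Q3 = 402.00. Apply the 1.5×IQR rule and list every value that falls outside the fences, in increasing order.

168, 649, 668, 702

IQR = Q3 − Q1 = 402.00 − 364.00 = 38.00.
Lower fence = Q1 − 1.5·IQR = 364.00 − 57.00 = 307.00.
Upper fence = Q3 + 1.5·IQR = 402.00 + 57.00 = 459.00.
168 < 307.00 → outlier.
649 > 459.00 → outlier.
668 > 459.00 → outlier.
702 > 459.00 → outlier.
All remaining values lie within [307.00, 459.00].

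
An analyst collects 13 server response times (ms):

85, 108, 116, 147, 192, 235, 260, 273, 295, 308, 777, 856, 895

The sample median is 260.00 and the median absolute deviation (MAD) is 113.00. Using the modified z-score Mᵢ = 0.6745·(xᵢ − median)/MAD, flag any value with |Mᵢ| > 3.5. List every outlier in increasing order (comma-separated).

|Mᵢ| > 3.5 ⇔ |xᵢ − 260.00| > 3.5·113.00/0.6745 = 586.36.
So outliers lie outside [-326.36, 846.36].
856: M = 3.56 → outlier.
895: M = 3.79 → outlier.

856, 895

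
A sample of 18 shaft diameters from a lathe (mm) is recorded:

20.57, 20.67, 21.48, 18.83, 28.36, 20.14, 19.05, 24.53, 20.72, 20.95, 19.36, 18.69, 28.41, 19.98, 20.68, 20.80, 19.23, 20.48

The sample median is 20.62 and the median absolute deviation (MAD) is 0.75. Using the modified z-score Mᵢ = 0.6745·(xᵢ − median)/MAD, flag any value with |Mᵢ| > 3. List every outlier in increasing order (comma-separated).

|Mᵢ| > 3 ⇔ |xᵢ − 20.62| > 3·0.75/0.6745 = 3.34.
So outliers lie outside [17.28, 23.96].
24.53: M = 3.52 → outlier.
28.36: M = 6.96 → outlier.
28.41: M = 7.01 → outlier.

24.53, 28.36, 28.41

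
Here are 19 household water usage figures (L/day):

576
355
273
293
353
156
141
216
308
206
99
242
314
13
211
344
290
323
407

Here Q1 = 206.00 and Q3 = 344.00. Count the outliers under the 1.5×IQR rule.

IQR = 138.00; fences at 206.00 − 207.00 = -1.00 and 344.00 + 207.00 = 551.00.
Outside the cutoffs: 576.

1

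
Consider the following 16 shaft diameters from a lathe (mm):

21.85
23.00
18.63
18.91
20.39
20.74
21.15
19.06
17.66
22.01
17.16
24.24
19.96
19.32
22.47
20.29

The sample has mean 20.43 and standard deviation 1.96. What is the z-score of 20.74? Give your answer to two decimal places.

z = (20.74 − 20.43) / 1.96 = 0.16.

0.16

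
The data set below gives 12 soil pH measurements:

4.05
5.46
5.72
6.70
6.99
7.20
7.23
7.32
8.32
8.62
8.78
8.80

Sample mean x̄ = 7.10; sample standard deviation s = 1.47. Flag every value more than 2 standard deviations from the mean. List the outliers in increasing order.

4.05

Cutoffs at x̄ ± 2s: 7.10 ± 2·1.47 = [4.16, 10.04].
4.05: z = -2.07, |z| > 2 → outlier.
Every other value lies within [4.16, 10.04].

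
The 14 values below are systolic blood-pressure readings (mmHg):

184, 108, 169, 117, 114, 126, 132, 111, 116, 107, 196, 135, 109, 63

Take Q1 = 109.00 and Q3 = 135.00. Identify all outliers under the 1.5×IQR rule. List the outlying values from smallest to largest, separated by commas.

63, 184, 196

IQR = Q3 − Q1 = 135.00 − 109.00 = 26.00.
Lower fence = Q1 − 1.5·IQR = 109.00 − 39.00 = 70.00.
Upper fence = Q3 + 1.5·IQR = 135.00 + 39.00 = 174.00.
63 < 70.00 → outlier.
184 > 174.00 → outlier.
196 > 174.00 → outlier.
All remaining values lie within [70.00, 174.00].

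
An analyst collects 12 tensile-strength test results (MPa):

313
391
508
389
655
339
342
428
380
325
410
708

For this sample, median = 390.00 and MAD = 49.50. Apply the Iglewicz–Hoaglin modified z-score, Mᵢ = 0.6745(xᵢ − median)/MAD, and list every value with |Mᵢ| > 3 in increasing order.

655, 708

|Mᵢ| > 3 ⇔ |xᵢ − 390.00| > 3·49.50/0.6745 = 220.16.
So outliers lie outside [169.84, 610.16].
655: M = 3.61 → outlier.
708: M = 4.33 → outlier.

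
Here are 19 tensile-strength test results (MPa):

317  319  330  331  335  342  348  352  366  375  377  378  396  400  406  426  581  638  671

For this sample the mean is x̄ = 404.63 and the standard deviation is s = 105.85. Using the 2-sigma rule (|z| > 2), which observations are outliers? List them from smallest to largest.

638, 671

Cutoffs at x̄ ± 2s: 404.63 ± 2·105.85 = [192.93, 616.33].
638: z = 2.20, |z| > 2 → outlier.
671: z = 2.52, |z| > 2 → outlier.
Every other value lies within [192.93, 616.33].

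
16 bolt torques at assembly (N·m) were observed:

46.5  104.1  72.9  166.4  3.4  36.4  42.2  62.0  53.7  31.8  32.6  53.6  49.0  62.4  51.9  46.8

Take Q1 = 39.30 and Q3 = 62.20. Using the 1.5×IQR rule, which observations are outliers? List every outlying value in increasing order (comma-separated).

3.4, 104.1, 166.4

IQR = Q3 − Q1 = 62.20 − 39.30 = 22.90.
Lower fence = Q1 − 1.5·IQR = 39.30 − 34.35 = 4.95.
Upper fence = Q3 + 1.5·IQR = 62.20 + 34.35 = 96.55.
3.4 < 4.95 → outlier.
104.1 > 96.55 → outlier.
166.4 > 96.55 → outlier.
All remaining values lie within [4.95, 96.55].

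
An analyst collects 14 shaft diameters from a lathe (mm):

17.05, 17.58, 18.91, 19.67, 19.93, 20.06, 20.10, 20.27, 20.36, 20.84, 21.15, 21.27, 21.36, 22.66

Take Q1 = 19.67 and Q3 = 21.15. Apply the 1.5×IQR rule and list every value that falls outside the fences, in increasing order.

17.05

IQR = Q3 − Q1 = 21.15 − 19.67 = 1.48.
Lower fence = Q1 − 1.5·IQR = 19.67 − 2.22 = 17.45.
Upper fence = Q3 + 1.5·IQR = 21.15 + 2.22 = 23.37.
17.05 < 17.45 → outlier.
All remaining values lie within [17.45, 23.37].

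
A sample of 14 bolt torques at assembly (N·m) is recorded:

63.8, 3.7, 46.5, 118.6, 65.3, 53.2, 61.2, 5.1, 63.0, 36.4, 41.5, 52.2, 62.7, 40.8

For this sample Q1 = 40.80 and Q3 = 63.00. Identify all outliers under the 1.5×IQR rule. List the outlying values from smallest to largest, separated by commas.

IQR = Q3 − Q1 = 63.00 − 40.80 = 22.20.
Lower fence = Q1 − 1.5·IQR = 40.80 − 33.30 = 7.50.
Upper fence = Q3 + 1.5·IQR = 63.00 + 33.30 = 96.30.
3.7 < 7.50 → outlier.
5.1 < 7.50 → outlier.
118.6 > 96.30 → outlier.
All remaining values lie within [7.50, 96.30].

3.7, 5.1, 118.6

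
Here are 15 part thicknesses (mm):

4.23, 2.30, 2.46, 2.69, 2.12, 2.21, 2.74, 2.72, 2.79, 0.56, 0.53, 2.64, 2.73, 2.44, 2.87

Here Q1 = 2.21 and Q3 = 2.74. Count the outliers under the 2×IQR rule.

3

IQR = 0.53; fences at 2.21 − 1.06 = 1.15 and 2.74 + 1.06 = 3.80.
Outside the cutoffs: 0.53, 0.56, 4.23.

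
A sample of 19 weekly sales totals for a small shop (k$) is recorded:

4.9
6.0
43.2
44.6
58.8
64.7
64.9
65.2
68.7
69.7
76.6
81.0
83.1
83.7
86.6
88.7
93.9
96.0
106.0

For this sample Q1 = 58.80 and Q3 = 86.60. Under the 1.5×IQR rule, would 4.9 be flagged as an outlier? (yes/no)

IQR = Q3 − Q1 = 86.60 − 58.80 = 27.80.
Lower fence = Q1 − 1.5·IQR = 58.80 − 41.70 = 17.10.
Upper fence = Q3 + 1.5·IQR = 86.60 + 41.70 = 128.30.
4.9 lies below the lower fence.

yes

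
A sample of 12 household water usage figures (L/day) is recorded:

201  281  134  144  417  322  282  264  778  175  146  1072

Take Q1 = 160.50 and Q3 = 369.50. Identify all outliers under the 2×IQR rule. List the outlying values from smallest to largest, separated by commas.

IQR = Q3 − Q1 = 369.50 − 160.50 = 209.00.
Lower fence = Q1 − 2·IQR = 160.50 − 418.00 = -257.50.
Upper fence = Q3 + 2·IQR = 369.50 + 418.00 = 787.50.
1072 > 787.50 → outlier.
All remaining values lie within [-257.50, 787.50].

1072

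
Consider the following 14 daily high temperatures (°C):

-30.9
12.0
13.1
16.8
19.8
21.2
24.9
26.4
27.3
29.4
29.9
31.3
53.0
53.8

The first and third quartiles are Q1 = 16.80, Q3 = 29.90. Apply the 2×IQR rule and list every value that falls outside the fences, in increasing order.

IQR = Q3 − Q1 = 29.90 − 16.80 = 13.10.
Lower fence = Q1 − 2·IQR = 16.80 − 26.20 = -9.40.
Upper fence = Q3 + 2·IQR = 29.90 + 26.20 = 56.10.
-30.9 < -9.40 → outlier.
All remaining values lie within [-9.40, 56.10].

-30.9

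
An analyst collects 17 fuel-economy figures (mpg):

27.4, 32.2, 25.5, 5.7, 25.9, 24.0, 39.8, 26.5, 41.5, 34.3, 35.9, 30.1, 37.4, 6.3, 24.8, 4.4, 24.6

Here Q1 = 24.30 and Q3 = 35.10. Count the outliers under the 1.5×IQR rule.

IQR = 10.80; fences at 24.30 − 16.20 = 8.10 and 35.10 + 16.20 = 51.30.
Outside the cutoffs: 4.4, 5.7, 6.3.

3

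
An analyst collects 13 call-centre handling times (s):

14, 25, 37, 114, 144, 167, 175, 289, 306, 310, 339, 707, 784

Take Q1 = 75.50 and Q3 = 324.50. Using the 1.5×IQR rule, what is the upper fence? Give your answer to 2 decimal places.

IQR = Q3 − Q1 = 324.50 − 75.50 = 249.00.
Lower fence = Q1 − 1.5·IQR = 75.50 − 373.50 = -298.00.
Upper fence = Q3 + 1.5·IQR = 324.50 + 373.50 = 698.00.

698.00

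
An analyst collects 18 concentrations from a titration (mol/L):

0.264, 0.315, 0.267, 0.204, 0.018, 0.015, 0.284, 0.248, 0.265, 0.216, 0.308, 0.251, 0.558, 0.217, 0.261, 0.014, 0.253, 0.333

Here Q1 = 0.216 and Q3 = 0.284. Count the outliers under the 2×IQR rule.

4

IQR = 0.068; fences at 0.216 − 0.136 = 0.080 and 0.284 + 0.136 = 0.420.
Outside the cutoffs: 0.014, 0.015, 0.018, 0.558.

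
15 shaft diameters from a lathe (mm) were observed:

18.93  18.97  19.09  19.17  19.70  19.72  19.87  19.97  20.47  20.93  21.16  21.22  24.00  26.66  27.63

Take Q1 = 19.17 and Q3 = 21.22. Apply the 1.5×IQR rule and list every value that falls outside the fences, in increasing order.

26.66, 27.63

IQR = Q3 − Q1 = 21.22 − 19.17 = 2.05.
Lower fence = Q1 − 1.5·IQR = 19.17 − 3.075 = 16.095.
Upper fence = Q3 + 1.5·IQR = 21.22 + 3.075 = 24.295.
26.66 > 24.295 → outlier.
27.63 > 24.295 → outlier.
All remaining values lie within [16.095, 24.295].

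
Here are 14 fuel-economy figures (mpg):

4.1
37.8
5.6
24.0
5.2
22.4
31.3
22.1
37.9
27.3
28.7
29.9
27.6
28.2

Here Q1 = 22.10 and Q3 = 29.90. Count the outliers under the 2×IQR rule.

IQR = 7.80; fences at 22.10 − 15.60 = 6.50 and 29.90 + 15.60 = 45.50.
Outside the cutoffs: 4.1, 5.2, 5.6.

3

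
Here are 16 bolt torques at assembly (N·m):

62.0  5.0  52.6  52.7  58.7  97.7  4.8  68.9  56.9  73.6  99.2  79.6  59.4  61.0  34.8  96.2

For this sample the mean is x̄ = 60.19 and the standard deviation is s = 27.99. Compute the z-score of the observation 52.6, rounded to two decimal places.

-0.27

z = (52.6 − 60.19) / 27.99 = -0.27.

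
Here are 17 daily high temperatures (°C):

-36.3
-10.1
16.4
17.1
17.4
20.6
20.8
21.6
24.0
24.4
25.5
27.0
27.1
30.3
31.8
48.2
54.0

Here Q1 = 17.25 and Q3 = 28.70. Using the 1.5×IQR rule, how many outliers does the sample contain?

4

IQR = 11.45; fences at 17.25 − 17.175 = 0.075 and 28.70 + 17.175 = 45.875.
Outside the cutoffs: -36.3, -10.1, 48.2, 54.0.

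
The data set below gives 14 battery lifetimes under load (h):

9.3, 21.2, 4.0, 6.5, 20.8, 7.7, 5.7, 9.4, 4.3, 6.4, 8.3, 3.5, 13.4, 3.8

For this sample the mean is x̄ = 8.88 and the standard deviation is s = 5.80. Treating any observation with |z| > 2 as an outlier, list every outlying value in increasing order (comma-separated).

20.8, 21.2

Cutoffs at x̄ ± 2s: 8.88 ± 2·5.80 = [-2.72, 20.48].
20.8: z = 2.06, |z| > 2 → outlier.
21.2: z = 2.12, |z| > 2 → outlier.
Every other value lies within [-2.72, 20.48].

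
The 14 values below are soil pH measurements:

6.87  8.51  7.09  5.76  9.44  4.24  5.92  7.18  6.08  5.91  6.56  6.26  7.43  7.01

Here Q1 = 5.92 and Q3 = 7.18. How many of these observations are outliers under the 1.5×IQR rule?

1

IQR = 1.26; fences at 5.92 − 1.89 = 4.03 and 7.18 + 1.89 = 9.07.
Outside the cutoffs: 9.44.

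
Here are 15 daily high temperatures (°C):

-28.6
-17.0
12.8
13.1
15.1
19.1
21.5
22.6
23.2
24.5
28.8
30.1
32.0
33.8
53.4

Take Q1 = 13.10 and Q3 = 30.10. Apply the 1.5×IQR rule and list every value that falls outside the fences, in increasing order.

-28.6, -17.0

IQR = Q3 − Q1 = 30.10 − 13.10 = 17.00.
Lower fence = Q1 − 1.5·IQR = 13.10 − 25.50 = -12.40.
Upper fence = Q3 + 1.5·IQR = 30.10 + 25.50 = 55.60.
-28.6 < -12.40 → outlier.
-17.0 < -12.40 → outlier.
All remaining values lie within [-12.40, 55.60].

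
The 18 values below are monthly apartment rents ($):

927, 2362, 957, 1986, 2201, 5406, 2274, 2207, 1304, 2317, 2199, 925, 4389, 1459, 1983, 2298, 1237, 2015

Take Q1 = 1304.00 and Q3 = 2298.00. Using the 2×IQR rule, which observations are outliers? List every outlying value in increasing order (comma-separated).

IQR = Q3 − Q1 = 2298.00 − 1304.00 = 994.00.
Lower fence = Q1 − 2·IQR = 1304.00 − 1988.00 = -684.00.
Upper fence = Q3 + 2·IQR = 2298.00 + 1988.00 = 4286.00.
4389 > 4286.00 → outlier.
5406 > 4286.00 → outlier.
All remaining values lie within [-684.00, 4286.00].

4389, 5406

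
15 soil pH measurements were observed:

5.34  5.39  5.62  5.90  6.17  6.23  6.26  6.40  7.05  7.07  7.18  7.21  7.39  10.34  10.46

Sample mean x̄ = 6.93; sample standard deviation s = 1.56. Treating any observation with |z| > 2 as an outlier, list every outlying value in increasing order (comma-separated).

Cutoffs at x̄ ± 2s: 6.93 ± 2·1.56 = [3.81, 10.05].
10.34: z = 2.19, |z| > 2 → outlier.
10.46: z = 2.26, |z| > 2 → outlier.
Every other value lies within [3.81, 10.05].

10.34, 10.46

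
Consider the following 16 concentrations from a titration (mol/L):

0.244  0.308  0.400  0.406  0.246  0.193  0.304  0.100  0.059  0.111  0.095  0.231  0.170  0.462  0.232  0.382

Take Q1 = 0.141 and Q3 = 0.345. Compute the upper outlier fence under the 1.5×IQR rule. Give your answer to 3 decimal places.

IQR = Q3 − Q1 = 0.345 − 0.141 = 0.204.
Lower fence = Q1 − 1.5·IQR = 0.141 − 0.306 = -0.165.
Upper fence = Q3 + 1.5·IQR = 0.345 + 0.306 = 0.651.

0.651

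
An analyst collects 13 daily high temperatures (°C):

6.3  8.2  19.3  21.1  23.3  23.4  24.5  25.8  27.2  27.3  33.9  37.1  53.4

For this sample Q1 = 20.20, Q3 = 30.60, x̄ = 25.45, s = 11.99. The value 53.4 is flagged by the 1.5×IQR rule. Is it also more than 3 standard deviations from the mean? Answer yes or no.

z = (53.4 − 25.45) / 11.99 = 2.33.
|z| = 2.33 ≤ 3.

no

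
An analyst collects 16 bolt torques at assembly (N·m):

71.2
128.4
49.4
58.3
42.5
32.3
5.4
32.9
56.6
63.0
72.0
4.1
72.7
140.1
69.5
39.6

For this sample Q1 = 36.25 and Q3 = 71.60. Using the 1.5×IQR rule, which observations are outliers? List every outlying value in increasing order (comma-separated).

128.4, 140.1

IQR = Q3 − Q1 = 71.60 − 36.25 = 35.35.
Lower fence = Q1 − 1.5·IQR = 36.25 − 53.025 = -16.775.
Upper fence = Q3 + 1.5·IQR = 71.60 + 53.025 = 124.625.
128.4 > 124.625 → outlier.
140.1 > 124.625 → outlier.
All remaining values lie within [-16.775, 124.625].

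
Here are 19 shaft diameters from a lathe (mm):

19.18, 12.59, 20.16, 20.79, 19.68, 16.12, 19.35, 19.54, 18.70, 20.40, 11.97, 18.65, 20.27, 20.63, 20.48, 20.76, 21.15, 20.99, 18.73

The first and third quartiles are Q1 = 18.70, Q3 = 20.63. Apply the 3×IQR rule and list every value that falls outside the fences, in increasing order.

IQR = Q3 − Q1 = 20.63 − 18.70 = 1.93.
Lower fence = Q1 − 3·IQR = 18.70 − 5.79 = 12.91.
Upper fence = Q3 + 3·IQR = 20.63 + 5.79 = 26.42.
11.97 < 12.91 → outlier.
12.59 < 12.91 → outlier.
All remaining values lie within [12.91, 26.42].

11.97, 12.59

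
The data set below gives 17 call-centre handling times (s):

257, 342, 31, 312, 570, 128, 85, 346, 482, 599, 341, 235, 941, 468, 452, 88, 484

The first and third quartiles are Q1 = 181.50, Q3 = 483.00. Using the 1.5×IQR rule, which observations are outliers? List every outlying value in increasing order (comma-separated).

941

IQR = Q3 − Q1 = 483.00 − 181.50 = 301.50.
Lower fence = Q1 − 1.5·IQR = 181.50 − 452.25 = -270.75.
Upper fence = Q3 + 1.5·IQR = 483.00 + 452.25 = 935.25.
941 > 935.25 → outlier.
All remaining values lie within [-270.75, 935.25].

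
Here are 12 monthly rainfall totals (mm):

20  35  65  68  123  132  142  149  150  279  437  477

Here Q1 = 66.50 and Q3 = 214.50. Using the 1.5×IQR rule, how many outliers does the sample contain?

IQR = 148.00; fences at 66.50 − 222.00 = -155.50 and 214.50 + 222.00 = 436.50.
Outside the cutoffs: 437, 477.

2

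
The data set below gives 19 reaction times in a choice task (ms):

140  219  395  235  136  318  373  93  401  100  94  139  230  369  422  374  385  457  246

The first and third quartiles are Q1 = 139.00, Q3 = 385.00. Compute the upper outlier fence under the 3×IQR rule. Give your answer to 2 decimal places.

1123.00

IQR = Q3 − Q1 = 385.00 − 139.00 = 246.00.
Lower fence = Q1 − 3·IQR = 139.00 − 738.00 = -599.00.
Upper fence = Q3 + 3·IQR = 385.00 + 738.00 = 1123.00.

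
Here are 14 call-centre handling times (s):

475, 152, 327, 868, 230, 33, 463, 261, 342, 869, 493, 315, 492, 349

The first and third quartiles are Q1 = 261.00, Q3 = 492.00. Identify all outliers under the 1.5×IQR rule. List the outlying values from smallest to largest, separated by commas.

IQR = Q3 − Q1 = 492.00 − 261.00 = 231.00.
Lower fence = Q1 − 1.5·IQR = 261.00 − 346.50 = -85.50.
Upper fence = Q3 + 1.5·IQR = 492.00 + 346.50 = 838.50.
868 > 838.50 → outlier.
869 > 838.50 → outlier.
All remaining values lie within [-85.50, 838.50].

868, 869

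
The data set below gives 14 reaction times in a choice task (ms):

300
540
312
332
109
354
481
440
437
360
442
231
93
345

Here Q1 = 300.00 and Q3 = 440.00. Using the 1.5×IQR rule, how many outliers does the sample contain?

0

IQR = 140.00; fences at 300.00 − 210.00 = 90.00 and 440.00 + 210.00 = 650.00.
Every value lies within the cutoffs.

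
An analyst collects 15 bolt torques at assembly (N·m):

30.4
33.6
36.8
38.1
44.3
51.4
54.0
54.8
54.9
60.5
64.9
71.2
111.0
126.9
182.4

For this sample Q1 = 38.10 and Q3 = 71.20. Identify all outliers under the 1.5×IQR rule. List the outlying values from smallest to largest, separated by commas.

IQR = Q3 − Q1 = 71.20 − 38.10 = 33.10.
Lower fence = Q1 − 1.5·IQR = 38.10 − 49.65 = -11.55.
Upper fence = Q3 + 1.5·IQR = 71.20 + 49.65 = 120.85.
126.9 > 120.85 → outlier.
182.4 > 120.85 → outlier.
All remaining values lie within [-11.55, 120.85].

126.9, 182.4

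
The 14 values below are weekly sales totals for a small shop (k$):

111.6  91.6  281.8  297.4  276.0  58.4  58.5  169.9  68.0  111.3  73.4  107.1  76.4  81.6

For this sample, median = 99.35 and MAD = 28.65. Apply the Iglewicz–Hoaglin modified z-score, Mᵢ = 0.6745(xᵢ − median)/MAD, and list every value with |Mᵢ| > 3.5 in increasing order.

|Mᵢ| > 3.5 ⇔ |xᵢ − 99.35| > 3.5·28.65/0.6745 = 148.67.
So outliers lie outside [-49.32, 248.02].
276.0: M = 4.16 → outlier.
281.8: M = 4.30 → outlier.
297.4: M = 4.66 → outlier.

276.0, 281.8, 297.4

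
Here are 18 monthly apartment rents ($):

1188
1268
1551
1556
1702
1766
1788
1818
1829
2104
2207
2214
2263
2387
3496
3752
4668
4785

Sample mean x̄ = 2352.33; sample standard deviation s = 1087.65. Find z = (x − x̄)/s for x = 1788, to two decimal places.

z = (1788 − 2352.33) / 1087.65 = -0.52.

-0.52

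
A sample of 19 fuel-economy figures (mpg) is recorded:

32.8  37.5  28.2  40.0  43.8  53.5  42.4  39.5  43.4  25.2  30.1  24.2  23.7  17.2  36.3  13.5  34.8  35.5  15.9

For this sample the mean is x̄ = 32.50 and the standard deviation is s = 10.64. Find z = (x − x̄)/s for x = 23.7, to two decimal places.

-0.83

z = (23.7 − 32.50) / 10.64 = -0.83.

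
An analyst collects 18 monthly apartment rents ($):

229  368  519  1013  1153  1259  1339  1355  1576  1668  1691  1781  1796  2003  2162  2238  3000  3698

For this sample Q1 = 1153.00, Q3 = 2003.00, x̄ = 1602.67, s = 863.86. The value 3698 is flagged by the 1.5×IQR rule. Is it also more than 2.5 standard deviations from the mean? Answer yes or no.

no

z = (3698 − 1602.67) / 863.86 = 2.43.
|z| = 2.43 ≤ 2.5.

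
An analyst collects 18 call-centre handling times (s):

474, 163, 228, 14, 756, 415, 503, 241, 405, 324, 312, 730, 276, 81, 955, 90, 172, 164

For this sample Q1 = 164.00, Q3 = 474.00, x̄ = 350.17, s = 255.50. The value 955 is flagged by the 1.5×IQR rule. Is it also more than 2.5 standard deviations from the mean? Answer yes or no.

no

z = (955 − 350.17) / 255.50 = 2.37.
|z| = 2.37 ≤ 2.5.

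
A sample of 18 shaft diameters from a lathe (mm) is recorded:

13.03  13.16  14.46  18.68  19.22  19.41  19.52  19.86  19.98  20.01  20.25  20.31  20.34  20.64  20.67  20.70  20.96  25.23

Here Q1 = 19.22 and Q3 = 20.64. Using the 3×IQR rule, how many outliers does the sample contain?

4

IQR = 1.42; fences at 19.22 − 4.26 = 14.96 and 20.64 + 4.26 = 24.90.
Outside the cutoffs: 13.03, 13.16, 14.46, 25.23.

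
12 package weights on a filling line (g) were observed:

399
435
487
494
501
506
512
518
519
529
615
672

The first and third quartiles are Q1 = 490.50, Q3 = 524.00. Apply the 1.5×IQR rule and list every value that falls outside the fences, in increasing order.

399, 435, 615, 672

IQR = Q3 − Q1 = 524.00 − 490.50 = 33.50.
Lower fence = Q1 − 1.5·IQR = 490.50 − 50.25 = 440.25.
Upper fence = Q3 + 1.5·IQR = 524.00 + 50.25 = 574.25.
399 < 440.25 → outlier.
435 < 440.25 → outlier.
615 > 574.25 → outlier.
672 > 574.25 → outlier.
All remaining values lie within [440.25, 574.25].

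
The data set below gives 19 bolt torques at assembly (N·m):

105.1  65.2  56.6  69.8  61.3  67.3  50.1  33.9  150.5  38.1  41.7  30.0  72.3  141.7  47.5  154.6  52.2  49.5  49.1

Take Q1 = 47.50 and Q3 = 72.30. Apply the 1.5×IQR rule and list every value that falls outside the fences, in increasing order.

IQR = Q3 − Q1 = 72.30 − 47.50 = 24.80.
Lower fence = Q1 − 1.5·IQR = 47.50 − 37.20 = 10.30.
Upper fence = Q3 + 1.5·IQR = 72.30 + 37.20 = 109.50.
141.7 > 109.50 → outlier.
150.5 > 109.50 → outlier.
154.6 > 109.50 → outlier.
All remaining values lie within [10.30, 109.50].

141.7, 150.5, 154.6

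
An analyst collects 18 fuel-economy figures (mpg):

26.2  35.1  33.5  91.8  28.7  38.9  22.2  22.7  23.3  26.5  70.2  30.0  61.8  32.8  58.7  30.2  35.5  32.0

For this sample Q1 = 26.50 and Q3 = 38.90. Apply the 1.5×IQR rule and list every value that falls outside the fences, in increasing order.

58.7, 61.8, 70.2, 91.8

IQR = Q3 − Q1 = 38.90 − 26.50 = 12.40.
Lower fence = Q1 − 1.5·IQR = 26.50 − 18.60 = 7.90.
Upper fence = Q3 + 1.5·IQR = 38.90 + 18.60 = 57.50.
58.7 > 57.50 → outlier.
61.8 > 57.50 → outlier.
70.2 > 57.50 → outlier.
91.8 > 57.50 → outlier.
All remaining values lie within [7.90, 57.50].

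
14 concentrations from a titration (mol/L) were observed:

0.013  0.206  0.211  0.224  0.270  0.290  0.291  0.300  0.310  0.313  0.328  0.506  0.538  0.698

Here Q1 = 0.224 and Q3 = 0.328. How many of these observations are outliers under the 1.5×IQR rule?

IQR = 0.104; fences at 0.224 − 0.156 = 0.068 and 0.328 + 0.156 = 0.484.
Outside the cutoffs: 0.013, 0.506, 0.538, 0.698.

4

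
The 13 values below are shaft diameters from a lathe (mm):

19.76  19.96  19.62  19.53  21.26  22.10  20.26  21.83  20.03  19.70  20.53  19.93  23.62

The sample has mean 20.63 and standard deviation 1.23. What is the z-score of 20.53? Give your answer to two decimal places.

z = (20.53 − 20.63) / 1.23 = -0.08.

-0.08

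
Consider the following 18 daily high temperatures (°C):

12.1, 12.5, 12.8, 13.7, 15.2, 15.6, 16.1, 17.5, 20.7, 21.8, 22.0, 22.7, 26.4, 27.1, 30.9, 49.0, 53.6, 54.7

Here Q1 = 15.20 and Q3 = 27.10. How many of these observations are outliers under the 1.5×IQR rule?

3

IQR = 11.90; fences at 15.20 − 17.85 = -2.65 and 27.10 + 17.85 = 44.95.
Outside the cutoffs: 49.0, 53.6, 54.7.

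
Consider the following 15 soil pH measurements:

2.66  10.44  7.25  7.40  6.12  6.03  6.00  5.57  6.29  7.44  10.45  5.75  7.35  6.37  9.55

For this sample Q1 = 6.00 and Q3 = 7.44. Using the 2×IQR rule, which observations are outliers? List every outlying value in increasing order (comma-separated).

2.66, 10.44, 10.45

IQR = Q3 − Q1 = 7.44 − 6.00 = 1.44.
Lower fence = Q1 − 2·IQR = 6.00 − 2.88 = 3.12.
Upper fence = Q3 + 2·IQR = 7.44 + 2.88 = 10.32.
2.66 < 3.12 → outlier.
10.44 > 10.32 → outlier.
10.45 > 10.32 → outlier.
All remaining values lie within [3.12, 10.32].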